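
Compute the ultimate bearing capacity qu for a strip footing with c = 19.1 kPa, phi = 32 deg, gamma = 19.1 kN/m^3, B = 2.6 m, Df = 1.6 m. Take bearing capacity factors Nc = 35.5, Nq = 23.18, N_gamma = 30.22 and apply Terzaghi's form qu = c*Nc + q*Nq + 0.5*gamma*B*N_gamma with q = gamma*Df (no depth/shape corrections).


Result: 2136.79 kPa

Derivation:
Compute qu = c*Nc + gamma*Df*Nq + 0.5*gamma*B*N_gamma
Term 1: 19.1 * 35.5 = 678.05
Term 2: 19.1 * 1.6 * 23.18 = 708.3808
Term 3: 0.5 * 19.1 * 2.6 * 30.22 = 750.3626
qu = 678.05 + 708.3808 + 750.3626
qu = 2136.79 kPa


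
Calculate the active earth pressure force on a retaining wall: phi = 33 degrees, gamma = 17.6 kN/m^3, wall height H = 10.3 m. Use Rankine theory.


Result: 275.22 kN/m

Derivation:
Compute active earth pressure coefficient:
Ka = tan^2(45 - phi/2) = tan^2(28.5) = 0.294801
Compute active force:
Pa = 0.5 * Ka * gamma * H^2
Pa = 0.5 * 0.294801 * 17.6 * 10.3^2
Pa = 275.22 kN/m


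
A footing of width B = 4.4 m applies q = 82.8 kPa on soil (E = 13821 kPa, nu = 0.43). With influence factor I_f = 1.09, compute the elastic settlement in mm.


Using Se = q * B * (1 - nu^2) * I_f / E
1 - nu^2 = 1 - 0.43^2 = 0.8151
Se = 82.8 * 4.4 * 0.8151 * 1.09 / 13821
Se = 0.023420 m
Convert to mm: Se = 0.023420 * 1000 = 23.42 mm


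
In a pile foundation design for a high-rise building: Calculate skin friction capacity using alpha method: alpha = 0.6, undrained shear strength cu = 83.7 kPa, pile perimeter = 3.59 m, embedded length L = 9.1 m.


Using Qs = alpha * cu * perimeter * L
Qs = 0.6 * 83.7 * 3.59 * 9.1
Qs = 1640.64 kN


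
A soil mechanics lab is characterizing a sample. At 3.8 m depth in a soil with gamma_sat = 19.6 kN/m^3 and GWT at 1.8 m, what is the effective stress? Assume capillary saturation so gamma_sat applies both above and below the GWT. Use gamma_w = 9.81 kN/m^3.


Result: 54.86 kPa

Derivation:
Total stress = gamma_sat * depth
sigma = 19.6 * 3.8 = 74.48 kPa
Pore water pressure u = gamma_w * (depth - d_wt)
u = 9.81 * (3.8 - 1.8) = 19.62 kPa
Effective stress = sigma - u
sigma' = 74.48 - 19.62 = 54.86 kPa


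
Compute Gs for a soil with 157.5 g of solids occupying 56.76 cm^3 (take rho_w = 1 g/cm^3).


Using Gs = m_s / (V_s * rho_w)
Since rho_w = 1 g/cm^3:
Gs = 157.5 / 56.76
Gs = 2.775


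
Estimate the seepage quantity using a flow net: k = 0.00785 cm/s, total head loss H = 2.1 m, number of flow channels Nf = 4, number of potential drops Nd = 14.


Convert k to m/s for unit consistency with H:
k = 0.00785 cm/s = 0.00785 / 100 m/s = 7.85e-05 m/s
Using q = k * H * Nf / Nd
Nf / Nd = 4 / 14 = 0.2857
q = 7.85e-05 * 2.1 * 0.2857
q = 4.71e-05 m^3/s per m


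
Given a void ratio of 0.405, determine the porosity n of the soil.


Result: 0.2883

Derivation:
Using the relation n = e / (1 + e)
n = 0.405 / (1 + 0.405)
n = 0.405 / 1.405
n = 0.2883


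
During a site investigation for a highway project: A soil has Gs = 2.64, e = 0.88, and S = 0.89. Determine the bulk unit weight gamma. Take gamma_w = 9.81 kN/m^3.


Using gamma = gamma_w * (Gs + S*e) / (1 + e)
Numerator: Gs + S*e = 2.64 + 0.89*0.88 = 3.4232
Denominator: 1 + e = 1 + 0.88 = 1.88
gamma = 9.81 * 3.4232 / 1.88
gamma = 17.863 kN/m^3


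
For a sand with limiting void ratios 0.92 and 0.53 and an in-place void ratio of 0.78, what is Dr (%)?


Using Dr = (e_max - e) / (e_max - e_min) * 100
e_max - e = 0.92 - 0.78 = 0.14
e_max - e_min = 0.92 - 0.53 = 0.39
Dr = 0.14 / 0.39 * 100
Dr = 35.9 %


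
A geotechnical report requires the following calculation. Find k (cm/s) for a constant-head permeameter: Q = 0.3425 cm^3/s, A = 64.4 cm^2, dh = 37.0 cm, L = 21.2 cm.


Compute hydraulic gradient:
i = dh / L = 37.0 / 21.2 = 1.74528
Then apply Darcy's law:
k = Q / (A * i)
k = 0.3425 / (64.4 * 1.74528)
k = 0.3425 / 112.396
k = 0.003047 cm/s


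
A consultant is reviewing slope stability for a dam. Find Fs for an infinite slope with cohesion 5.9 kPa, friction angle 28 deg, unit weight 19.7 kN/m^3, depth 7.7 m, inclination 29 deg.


Using Fs = c / (gamma*H*sin(beta)*cos(beta)) + tan(phi)/tan(beta)
Cohesion contribution = 5.9 / (19.7*7.7*sin(29)*cos(29))
Cohesion contribution = 0.0917286
Friction contribution = tan(28)/tan(29) = 0.959229
Fs = 0.0917286 + 0.959229
Fs = 1.051


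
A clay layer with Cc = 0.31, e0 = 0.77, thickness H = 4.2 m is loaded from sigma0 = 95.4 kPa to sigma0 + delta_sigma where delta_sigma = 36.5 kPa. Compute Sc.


Using Sc = Cc * H / (1 + e0) * log10((sigma0 + delta_sigma) / sigma0)
Stress ratio = (95.4 + 36.5) / 95.4 = 1.3826
log10(1.3826) = 0.140696
Cc * H / (1 + e0) = 0.31 * 4.2 / (1 + 0.77) = 0.735593
Sc = 0.735593 * 0.140696
Sc = 0.1035 m


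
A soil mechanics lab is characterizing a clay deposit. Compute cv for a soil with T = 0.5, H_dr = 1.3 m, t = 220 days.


Result: 0.00384 m^2/day

Derivation:
Using cv = T * H_dr^2 / t
H_dr^2 = 1.3^2 = 1.69
cv = 0.5 * 1.69 / 220
cv = 0.00384 m^2/day


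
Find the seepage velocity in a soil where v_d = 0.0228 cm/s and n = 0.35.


Using v_s = v_d / n
v_s = 0.0228 / 0.35
v_s = 0.06514 cm/s


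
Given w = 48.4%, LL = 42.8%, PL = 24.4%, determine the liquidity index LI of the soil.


Result: 1.304

Derivation:
First compute the plasticity index:
PI = LL - PL = 42.8 - 24.4 = 18.4
Then compute the liquidity index:
LI = (w - PL) / PI
LI = (48.4 - 24.4) / 18.4
LI = 1.304


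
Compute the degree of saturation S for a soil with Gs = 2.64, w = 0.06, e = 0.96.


Using S = Gs * w / e
S = 2.64 * 0.06 / 0.96
S = 0.165


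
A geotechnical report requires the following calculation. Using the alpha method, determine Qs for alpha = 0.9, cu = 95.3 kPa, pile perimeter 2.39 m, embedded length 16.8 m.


Result: 3443.84 kN

Derivation:
Using Qs = alpha * cu * perimeter * L
Qs = 0.9 * 95.3 * 2.39 * 16.8
Qs = 3443.84 kN


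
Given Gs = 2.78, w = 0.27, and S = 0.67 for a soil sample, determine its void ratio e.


Result: 1.1203

Derivation:
Using the relation e = Gs * w / S
e = 2.78 * 0.27 / 0.67
e = 1.1203


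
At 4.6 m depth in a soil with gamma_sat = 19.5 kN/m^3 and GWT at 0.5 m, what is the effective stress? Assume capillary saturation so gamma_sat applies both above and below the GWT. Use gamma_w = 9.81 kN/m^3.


Total stress = gamma_sat * depth
sigma = 19.5 * 4.6 = 89.7 kPa
Pore water pressure u = gamma_w * (depth - d_wt)
u = 9.81 * (4.6 - 0.5) = 40.221 kPa
Effective stress = sigma - u
sigma' = 89.7 - 40.221 = 49.48 kPa


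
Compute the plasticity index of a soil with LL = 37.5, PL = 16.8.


Using PI = LL - PL
PI = 37.5 - 16.8
PI = 20.7


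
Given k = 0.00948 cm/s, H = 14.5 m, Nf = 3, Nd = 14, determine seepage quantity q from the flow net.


Result: 0.0002946 m^3/s per m

Derivation:
Convert k to m/s for unit consistency with H:
k = 0.00948 cm/s = 0.00948 / 100 m/s = 9.48e-05 m/s
Using q = k * H * Nf / Nd
Nf / Nd = 3 / 14 = 0.2143
q = 9.48e-05 * 14.5 * 0.2143
q = 0.0002946 m^3/s per m


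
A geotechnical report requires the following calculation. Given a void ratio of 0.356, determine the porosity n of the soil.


Using the relation n = e / (1 + e)
n = 0.356 / (1 + 0.356)
n = 0.356 / 1.356
n = 0.2625


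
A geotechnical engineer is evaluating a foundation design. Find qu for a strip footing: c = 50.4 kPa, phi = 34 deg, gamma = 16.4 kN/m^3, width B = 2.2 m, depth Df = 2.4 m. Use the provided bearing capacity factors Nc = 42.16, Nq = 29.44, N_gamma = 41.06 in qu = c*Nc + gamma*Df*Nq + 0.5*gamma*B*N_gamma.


Compute qu = c*Nc + gamma*Df*Nq + 0.5*gamma*B*N_gamma
Term 1: 50.4 * 42.16 = 2124.864
Term 2: 16.4 * 2.4 * 29.44 = 1158.7584
Term 3: 0.5 * 16.4 * 2.2 * 41.06 = 740.7224
qu = 2124.864 + 1158.7584 + 740.7224
qu = 4024.34 kPa


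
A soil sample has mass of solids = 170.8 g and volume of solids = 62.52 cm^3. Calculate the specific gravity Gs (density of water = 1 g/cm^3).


Result: 2.732

Derivation:
Using Gs = m_s / (V_s * rho_w)
Since rho_w = 1 g/cm^3:
Gs = 170.8 / 62.52
Gs = 2.732


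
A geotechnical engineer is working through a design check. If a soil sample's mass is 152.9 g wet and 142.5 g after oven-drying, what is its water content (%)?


Using w = (m_wet - m_dry) / m_dry * 100
m_wet - m_dry = 152.9 - 142.5 = 10.4 g
w = 10.4 / 142.5 * 100
w = 7.3 %


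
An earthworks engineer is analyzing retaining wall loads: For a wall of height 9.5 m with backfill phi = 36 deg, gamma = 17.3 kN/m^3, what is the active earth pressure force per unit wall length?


Compute active earth pressure coefficient:
Ka = tan^2(45 - phi/2) = tan^2(27.0) = 0.259616
Compute active force:
Pa = 0.5 * Ka * gamma * H^2
Pa = 0.5 * 0.259616 * 17.3 * 9.5^2
Pa = 202.67 kN/m


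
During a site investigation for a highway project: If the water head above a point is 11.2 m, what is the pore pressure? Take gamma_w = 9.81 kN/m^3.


Using u = gamma_w * h_w
u = 9.81 * 11.2
u = 109.87 kPa


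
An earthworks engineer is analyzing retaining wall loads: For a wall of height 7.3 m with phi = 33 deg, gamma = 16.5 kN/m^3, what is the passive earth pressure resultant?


Compute passive earth pressure coefficient:
Kp = tan^2(45 + phi/2) = tan^2(61.5) = 3.39212
Compute passive force:
Pp = 0.5 * Kp * gamma * H^2
Pp = 0.5 * 3.39212 * 16.5 * 7.3^2
Pp = 1491.32 kN/m


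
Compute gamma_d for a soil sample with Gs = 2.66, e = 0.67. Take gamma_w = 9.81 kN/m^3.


Using gamma_d = Gs * gamma_w / (1 + e)
gamma_d = 2.66 * 9.81 / (1 + 0.67)
gamma_d = 2.66 * 9.81 / 1.67
gamma_d = 15.626 kN/m^3


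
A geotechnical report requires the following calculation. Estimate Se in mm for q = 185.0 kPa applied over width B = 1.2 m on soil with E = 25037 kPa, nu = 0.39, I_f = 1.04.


Using Se = q * B * (1 - nu^2) * I_f / E
1 - nu^2 = 1 - 0.39^2 = 0.8479
Se = 185.0 * 1.2 * 0.8479 * 1.04 / 25037
Se = 0.007819 m
Convert to mm: Se = 0.007819 * 1000 = 7.819 mm


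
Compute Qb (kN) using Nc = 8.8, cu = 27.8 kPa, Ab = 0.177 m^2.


Using Qb = Nc * cu * Ab
Qb = 8.8 * 27.8 * 0.177
Qb = 43.3 kN


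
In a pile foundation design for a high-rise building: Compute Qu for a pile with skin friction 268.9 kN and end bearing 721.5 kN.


Result: 990.4 kN

Derivation:
Using Qu = Qf + Qb
Qu = 268.9 + 721.5
Qu = 990.4 kN


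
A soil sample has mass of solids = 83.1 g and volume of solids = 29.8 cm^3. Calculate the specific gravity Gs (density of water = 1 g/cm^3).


Result: 2.789

Derivation:
Using Gs = m_s / (V_s * rho_w)
Since rho_w = 1 g/cm^3:
Gs = 83.1 / 29.8
Gs = 2.789


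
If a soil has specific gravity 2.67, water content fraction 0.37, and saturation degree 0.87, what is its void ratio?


Using the relation e = Gs * w / S
e = 2.67 * 0.37 / 0.87
e = 1.1355


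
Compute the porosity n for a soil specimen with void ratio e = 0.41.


Using the relation n = e / (1 + e)
n = 0.41 / (1 + 0.41)
n = 0.41 / 1.41
n = 0.2908


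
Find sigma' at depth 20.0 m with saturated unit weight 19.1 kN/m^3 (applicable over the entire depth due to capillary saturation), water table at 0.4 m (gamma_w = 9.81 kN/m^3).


Result: 189.72 kPa

Derivation:
Total stress = gamma_sat * depth
sigma = 19.1 * 20.0 = 382.0 kPa
Pore water pressure u = gamma_w * (depth - d_wt)
u = 9.81 * (20.0 - 0.4) = 192.276 kPa
Effective stress = sigma - u
sigma' = 382.0 - 192.276 = 189.72 kPa


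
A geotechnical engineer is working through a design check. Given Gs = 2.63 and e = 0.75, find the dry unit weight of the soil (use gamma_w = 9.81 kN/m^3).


Using gamma_d = Gs * gamma_w / (1 + e)
gamma_d = 2.63 * 9.81 / (1 + 0.75)
gamma_d = 2.63 * 9.81 / 1.75
gamma_d = 14.743 kN/m^3


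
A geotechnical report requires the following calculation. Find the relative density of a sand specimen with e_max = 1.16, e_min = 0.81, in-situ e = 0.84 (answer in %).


Using Dr = (e_max - e) / (e_max - e_min) * 100
e_max - e = 1.16 - 0.84 = 0.32
e_max - e_min = 1.16 - 0.81 = 0.35
Dr = 0.32 / 0.35 * 100
Dr = 91.43 %


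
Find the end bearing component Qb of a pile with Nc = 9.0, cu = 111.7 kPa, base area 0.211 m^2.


Using Qb = Nc * cu * Ab
Qb = 9.0 * 111.7 * 0.211
Qb = 212.12 kN


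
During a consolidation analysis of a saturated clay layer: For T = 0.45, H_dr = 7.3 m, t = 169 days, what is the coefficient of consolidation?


Result: 0.1419 m^2/day

Derivation:
Using cv = T * H_dr^2 / t
H_dr^2 = 7.3^2 = 53.29
cv = 0.45 * 53.29 / 169
cv = 0.1419 m^2/day


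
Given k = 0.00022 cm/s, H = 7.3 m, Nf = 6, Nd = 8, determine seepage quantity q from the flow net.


Convert k to m/s for unit consistency with H:
k = 0.00022 cm/s = 0.00022 / 100 m/s = 2.2e-06 m/s
Using q = k * H * Nf / Nd
Nf / Nd = 6 / 8 = 0.75
q = 2.2e-06 * 7.3 * 0.75
q = 1.205e-05 m^3/s per m


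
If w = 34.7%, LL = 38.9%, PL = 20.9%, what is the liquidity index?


First compute the plasticity index:
PI = LL - PL = 38.9 - 20.9 = 18.0
Then compute the liquidity index:
LI = (w - PL) / PI
LI = (34.7 - 20.9) / 18.0
LI = 0.767


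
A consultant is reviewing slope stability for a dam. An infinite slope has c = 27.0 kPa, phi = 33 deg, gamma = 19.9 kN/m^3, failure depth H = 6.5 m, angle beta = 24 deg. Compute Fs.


Using Fs = c / (gamma*H*sin(beta)*cos(beta)) + tan(phi)/tan(beta)
Cohesion contribution = 27.0 / (19.9*6.5*sin(24)*cos(24))
Cohesion contribution = 0.561764
Friction contribution = tan(33)/tan(24) = 1.45859
Fs = 0.561764 + 1.45859
Fs = 2.02


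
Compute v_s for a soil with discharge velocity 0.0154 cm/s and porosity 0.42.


Using v_s = v_d / n
v_s = 0.0154 / 0.42
v_s = 0.03667 cm/s


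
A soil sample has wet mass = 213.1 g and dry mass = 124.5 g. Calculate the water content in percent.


Result: 71.16 %

Derivation:
Using w = (m_wet - m_dry) / m_dry * 100
m_wet - m_dry = 213.1 - 124.5 = 88.6 g
w = 88.6 / 124.5 * 100
w = 71.16 %


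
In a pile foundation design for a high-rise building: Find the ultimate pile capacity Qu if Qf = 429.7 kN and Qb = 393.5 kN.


Using Qu = Qf + Qb
Qu = 429.7 + 393.5
Qu = 823.2 kN


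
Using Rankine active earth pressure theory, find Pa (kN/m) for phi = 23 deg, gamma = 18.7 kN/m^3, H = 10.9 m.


Compute active earth pressure coefficient:
Ka = tan^2(45 - phi/2) = tan^2(33.5) = 0.438092
Compute active force:
Pa = 0.5 * Ka * gamma * H^2
Pa = 0.5 * 0.438092 * 18.7 * 10.9^2
Pa = 486.67 kN/m


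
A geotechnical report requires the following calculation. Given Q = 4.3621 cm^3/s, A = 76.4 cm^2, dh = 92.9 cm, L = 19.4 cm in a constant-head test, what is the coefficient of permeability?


Compute hydraulic gradient:
i = dh / L = 92.9 / 19.4 = 4.78866
Then apply Darcy's law:
k = Q / (A * i)
k = 4.3621 / (76.4 * 4.78866)
k = 4.3621 / 365.854
k = 0.011923 cm/s


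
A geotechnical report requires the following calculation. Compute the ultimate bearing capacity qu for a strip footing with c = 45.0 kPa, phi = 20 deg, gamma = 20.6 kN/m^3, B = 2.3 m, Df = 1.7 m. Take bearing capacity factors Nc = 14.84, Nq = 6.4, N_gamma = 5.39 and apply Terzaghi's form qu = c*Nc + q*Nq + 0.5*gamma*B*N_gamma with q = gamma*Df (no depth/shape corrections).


Result: 1019.62 kPa

Derivation:
Compute qu = c*Nc + gamma*Df*Nq + 0.5*gamma*B*N_gamma
Term 1: 45.0 * 14.84 = 667.8
Term 2: 20.6 * 1.7 * 6.4 = 224.128
Term 3: 0.5 * 20.6 * 2.3 * 5.39 = 127.6891
qu = 667.8 + 224.128 + 127.6891
qu = 1019.62 kPa


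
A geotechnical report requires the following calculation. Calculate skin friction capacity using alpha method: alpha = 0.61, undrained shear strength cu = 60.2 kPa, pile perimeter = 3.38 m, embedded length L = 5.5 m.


Using Qs = alpha * cu * perimeter * L
Qs = 0.61 * 60.2 * 3.38 * 5.5
Qs = 682.66 kN


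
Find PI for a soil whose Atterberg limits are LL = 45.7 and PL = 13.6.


Result: 32.1

Derivation:
Using PI = LL - PL
PI = 45.7 - 13.6
PI = 32.1


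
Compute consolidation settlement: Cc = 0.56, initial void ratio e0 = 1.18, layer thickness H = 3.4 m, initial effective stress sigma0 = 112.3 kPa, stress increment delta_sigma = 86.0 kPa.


Using Sc = Cc * H / (1 + e0) * log10((sigma0 + delta_sigma) / sigma0)
Stress ratio = (112.3 + 86.0) / 112.3 = 1.76581
log10(1.76581) = 0.246943
Cc * H / (1 + e0) = 0.56 * 3.4 / (1 + 1.18) = 0.873394
Sc = 0.873394 * 0.246943
Sc = 0.2157 m


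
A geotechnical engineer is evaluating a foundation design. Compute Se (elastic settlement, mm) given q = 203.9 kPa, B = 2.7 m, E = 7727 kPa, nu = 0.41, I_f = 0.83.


Using Se = q * B * (1 - nu^2) * I_f / E
1 - nu^2 = 1 - 0.41^2 = 0.8319
Se = 203.9 * 2.7 * 0.8319 * 0.83 / 7727
Se = 0.049195 m
Convert to mm: Se = 0.049195 * 1000 = 49.195 mm


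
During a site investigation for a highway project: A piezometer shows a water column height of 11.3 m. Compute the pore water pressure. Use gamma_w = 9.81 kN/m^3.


Result: 110.85 kPa

Derivation:
Using u = gamma_w * h_w
u = 9.81 * 11.3
u = 110.85 kPa


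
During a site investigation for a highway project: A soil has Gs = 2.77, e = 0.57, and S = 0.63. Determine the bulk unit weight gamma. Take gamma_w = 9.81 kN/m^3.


Result: 19.552 kN/m^3

Derivation:
Using gamma = gamma_w * (Gs + S*e) / (1 + e)
Numerator: Gs + S*e = 2.77 + 0.63*0.57 = 3.1291
Denominator: 1 + e = 1 + 0.57 = 1.57
gamma = 9.81 * 3.1291 / 1.57
gamma = 19.552 kN/m^3


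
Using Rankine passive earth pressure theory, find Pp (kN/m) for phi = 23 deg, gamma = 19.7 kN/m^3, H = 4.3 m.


Compute passive earth pressure coefficient:
Kp = tan^2(45 + phi/2) = tan^2(56.5) = 2.282623
Compute passive force:
Pp = 0.5 * Kp * gamma * H^2
Pp = 0.5 * 2.282623 * 19.7 * 4.3^2
Pp = 415.73 kN/m


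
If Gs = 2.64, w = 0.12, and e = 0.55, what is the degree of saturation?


Using S = Gs * w / e
S = 2.64 * 0.12 / 0.55
S = 0.576


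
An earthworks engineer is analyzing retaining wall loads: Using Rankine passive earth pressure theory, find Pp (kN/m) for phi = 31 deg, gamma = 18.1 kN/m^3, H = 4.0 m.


Result: 452.36 kN/m

Derivation:
Compute passive earth pressure coefficient:
Kp = tan^2(45 + phi/2) = tan^2(60.5) = 3.124035
Compute passive force:
Pp = 0.5 * Kp * gamma * H^2
Pp = 0.5 * 3.124035 * 18.1 * 4.0^2
Pp = 452.36 kN/m


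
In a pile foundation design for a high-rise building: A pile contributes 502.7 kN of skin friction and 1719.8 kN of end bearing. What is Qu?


Result: 2222.5 kN

Derivation:
Using Qu = Qf + Qb
Qu = 502.7 + 1719.8
Qu = 2222.5 kN


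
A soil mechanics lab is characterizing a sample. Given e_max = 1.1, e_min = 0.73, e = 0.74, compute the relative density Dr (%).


Result: 97.3 %

Derivation:
Using Dr = (e_max - e) / (e_max - e_min) * 100
e_max - e = 1.1 - 0.74 = 0.36
e_max - e_min = 1.1 - 0.73 = 0.37
Dr = 0.36 / 0.37 * 100
Dr = 97.3 %


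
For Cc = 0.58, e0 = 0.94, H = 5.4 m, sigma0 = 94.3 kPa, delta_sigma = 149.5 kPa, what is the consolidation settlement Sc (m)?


Using Sc = Cc * H / (1 + e0) * log10((sigma0 + delta_sigma) / sigma0)
Stress ratio = (94.3 + 149.5) / 94.3 = 2.58537
log10(2.58537) = 0.412522
Cc * H / (1 + e0) = 0.58 * 5.4 / (1 + 0.94) = 1.61443
Sc = 1.61443 * 0.412522
Sc = 0.666 m


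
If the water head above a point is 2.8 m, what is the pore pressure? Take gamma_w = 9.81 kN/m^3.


Result: 27.47 kPa

Derivation:
Using u = gamma_w * h_w
u = 9.81 * 2.8
u = 27.47 kPa


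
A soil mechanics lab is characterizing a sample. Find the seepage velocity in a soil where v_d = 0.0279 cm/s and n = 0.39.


Result: 0.07154 cm/s

Derivation:
Using v_s = v_d / n
v_s = 0.0279 / 0.39
v_s = 0.07154 cm/s


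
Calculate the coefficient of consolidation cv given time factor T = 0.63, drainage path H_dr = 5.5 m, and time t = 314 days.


Result: 0.06069 m^2/day

Derivation:
Using cv = T * H_dr^2 / t
H_dr^2 = 5.5^2 = 30.25
cv = 0.63 * 30.25 / 314
cv = 0.06069 m^2/day


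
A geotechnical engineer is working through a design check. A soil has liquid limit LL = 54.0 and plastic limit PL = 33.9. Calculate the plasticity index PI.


Result: 20.1

Derivation:
Using PI = LL - PL
PI = 54.0 - 33.9
PI = 20.1


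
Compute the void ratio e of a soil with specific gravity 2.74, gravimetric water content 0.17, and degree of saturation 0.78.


Using the relation e = Gs * w / S
e = 2.74 * 0.17 / 0.78
e = 0.5972


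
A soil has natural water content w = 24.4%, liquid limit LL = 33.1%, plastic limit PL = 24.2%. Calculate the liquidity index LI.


First compute the plasticity index:
PI = LL - PL = 33.1 - 24.2 = 8.9
Then compute the liquidity index:
LI = (w - PL) / PI
LI = (24.4 - 24.2) / 8.9
LI = 0.022


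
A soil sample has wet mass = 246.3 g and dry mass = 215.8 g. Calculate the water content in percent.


Using w = (m_wet - m_dry) / m_dry * 100
m_wet - m_dry = 246.3 - 215.8 = 30.5 g
w = 30.5 / 215.8 * 100
w = 14.13 %


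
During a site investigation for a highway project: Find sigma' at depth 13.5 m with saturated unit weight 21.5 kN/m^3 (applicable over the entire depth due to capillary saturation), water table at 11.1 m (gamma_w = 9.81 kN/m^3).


Result: 266.71 kPa

Derivation:
Total stress = gamma_sat * depth
sigma = 21.5 * 13.5 = 290.25 kPa
Pore water pressure u = gamma_w * (depth - d_wt)
u = 9.81 * (13.5 - 11.1) = 23.544 kPa
Effective stress = sigma - u
sigma' = 290.25 - 23.544 = 266.71 kPa


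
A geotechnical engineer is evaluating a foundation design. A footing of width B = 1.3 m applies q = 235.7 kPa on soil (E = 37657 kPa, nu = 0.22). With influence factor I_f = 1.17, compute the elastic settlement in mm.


Using Se = q * B * (1 - nu^2) * I_f / E
1 - nu^2 = 1 - 0.22^2 = 0.9516
Se = 235.7 * 1.3 * 0.9516 * 1.17 / 37657
Se = 0.009059 m
Convert to mm: Se = 0.009059 * 1000 = 9.059 mm


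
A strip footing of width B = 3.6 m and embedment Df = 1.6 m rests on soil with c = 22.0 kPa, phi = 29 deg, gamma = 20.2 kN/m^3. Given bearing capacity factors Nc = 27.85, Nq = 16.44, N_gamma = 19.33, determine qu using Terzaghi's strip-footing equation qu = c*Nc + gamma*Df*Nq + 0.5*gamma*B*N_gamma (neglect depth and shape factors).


Compute qu = c*Nc + gamma*Df*Nq + 0.5*gamma*B*N_gamma
Term 1: 22.0 * 27.85 = 612.7
Term 2: 20.2 * 1.6 * 16.44 = 531.3408
Term 3: 0.5 * 20.2 * 3.6 * 19.33 = 702.8388
qu = 612.7 + 531.3408 + 702.8388
qu = 1846.88 kPa


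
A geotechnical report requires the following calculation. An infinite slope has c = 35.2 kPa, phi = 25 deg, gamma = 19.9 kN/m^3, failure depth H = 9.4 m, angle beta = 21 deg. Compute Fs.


Using Fs = c / (gamma*H*sin(beta)*cos(beta)) + tan(phi)/tan(beta)
Cohesion contribution = 35.2 / (19.9*9.4*sin(21)*cos(21))
Cohesion contribution = 0.562446
Friction contribution = tan(25)/tan(21) = 1.21477
Fs = 0.562446 + 1.21477
Fs = 1.777


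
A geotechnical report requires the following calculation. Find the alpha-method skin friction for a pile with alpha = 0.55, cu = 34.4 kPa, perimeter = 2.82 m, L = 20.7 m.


Result: 1104.44 kN

Derivation:
Using Qs = alpha * cu * perimeter * L
Qs = 0.55 * 34.4 * 2.82 * 20.7
Qs = 1104.44 kN


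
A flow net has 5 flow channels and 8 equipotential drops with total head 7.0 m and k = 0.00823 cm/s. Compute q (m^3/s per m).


Convert k to m/s for unit consistency with H:
k = 0.00823 cm/s = 0.00823 / 100 m/s = 8.23e-05 m/s
Using q = k * H * Nf / Nd
Nf / Nd = 5 / 8 = 0.625
q = 8.23e-05 * 7.0 * 0.625
q = 0.0003601 m^3/s per m


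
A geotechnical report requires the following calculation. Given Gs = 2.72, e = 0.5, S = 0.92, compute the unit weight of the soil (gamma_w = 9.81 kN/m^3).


Result: 20.797 kN/m^3

Derivation:
Using gamma = gamma_w * (Gs + S*e) / (1 + e)
Numerator: Gs + S*e = 2.72 + 0.92*0.5 = 3.18
Denominator: 1 + e = 1 + 0.5 = 1.5
gamma = 9.81 * 3.18 / 1.5
gamma = 20.797 kN/m^3


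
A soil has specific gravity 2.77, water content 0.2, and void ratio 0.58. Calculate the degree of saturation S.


Result: 0.9552

Derivation:
Using S = Gs * w / e
S = 2.77 * 0.2 / 0.58
S = 0.9552


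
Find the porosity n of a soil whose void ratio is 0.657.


Result: 0.3965

Derivation:
Using the relation n = e / (1 + e)
n = 0.657 / (1 + 0.657)
n = 0.657 / 1.657
n = 0.3965


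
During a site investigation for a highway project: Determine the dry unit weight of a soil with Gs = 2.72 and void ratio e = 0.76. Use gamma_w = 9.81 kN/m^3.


Result: 15.161 kN/m^3

Derivation:
Using gamma_d = Gs * gamma_w / (1 + e)
gamma_d = 2.72 * 9.81 / (1 + 0.76)
gamma_d = 2.72 * 9.81 / 1.76
gamma_d = 15.161 kN/m^3


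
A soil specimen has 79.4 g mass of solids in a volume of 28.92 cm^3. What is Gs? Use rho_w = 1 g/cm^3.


Using Gs = m_s / (V_s * rho_w)
Since rho_w = 1 g/cm^3:
Gs = 79.4 / 28.92
Gs = 2.746


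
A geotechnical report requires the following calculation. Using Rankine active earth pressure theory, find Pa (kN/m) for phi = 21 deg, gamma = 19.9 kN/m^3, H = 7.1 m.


Compute active earth pressure coefficient:
Ka = tan^2(45 - phi/2) = tan^2(34.5) = 0.472355
Compute active force:
Pa = 0.5 * Ka * gamma * H^2
Pa = 0.5 * 0.472355 * 19.9 * 7.1^2
Pa = 236.92 kN/m


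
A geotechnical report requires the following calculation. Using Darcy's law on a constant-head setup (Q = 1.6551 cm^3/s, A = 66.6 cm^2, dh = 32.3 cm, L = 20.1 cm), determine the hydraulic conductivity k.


Compute hydraulic gradient:
i = dh / L = 32.3 / 20.1 = 1.60697
Then apply Darcy's law:
k = Q / (A * i)
k = 1.6551 / (66.6 * 1.60697)
k = 1.6551 / 107.024
k = 0.015465 cm/s


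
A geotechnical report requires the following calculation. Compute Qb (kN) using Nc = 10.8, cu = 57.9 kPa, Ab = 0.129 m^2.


Result: 80.67 kN

Derivation:
Using Qb = Nc * cu * Ab
Qb = 10.8 * 57.9 * 0.129
Qb = 80.67 kN


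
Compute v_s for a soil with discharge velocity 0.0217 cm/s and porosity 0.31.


Using v_s = v_d / n
v_s = 0.0217 / 0.31
v_s = 0.07 cm/s


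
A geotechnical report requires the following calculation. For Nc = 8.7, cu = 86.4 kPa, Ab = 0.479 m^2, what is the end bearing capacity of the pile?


Using Qb = Nc * cu * Ab
Qb = 8.7 * 86.4 * 0.479
Qb = 360.05 kN


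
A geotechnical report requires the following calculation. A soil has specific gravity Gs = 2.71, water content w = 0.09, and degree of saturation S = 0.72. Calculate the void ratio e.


Using the relation e = Gs * w / S
e = 2.71 * 0.09 / 0.72
e = 0.3387


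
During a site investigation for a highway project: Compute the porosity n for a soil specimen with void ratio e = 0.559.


Result: 0.3586

Derivation:
Using the relation n = e / (1 + e)
n = 0.559 / (1 + 0.559)
n = 0.559 / 1.559
n = 0.3586


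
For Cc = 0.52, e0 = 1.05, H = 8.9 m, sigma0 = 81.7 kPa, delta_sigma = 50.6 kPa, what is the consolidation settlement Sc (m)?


Using Sc = Cc * H / (1 + e0) * log10((sigma0 + delta_sigma) / sigma0)
Stress ratio = (81.7 + 50.6) / 81.7 = 1.61934
log10(1.61934) = 0.209338
Cc * H / (1 + e0) = 0.52 * 8.9 / (1 + 1.05) = 2.25756
Sc = 2.25756 * 0.209338
Sc = 0.4726 m


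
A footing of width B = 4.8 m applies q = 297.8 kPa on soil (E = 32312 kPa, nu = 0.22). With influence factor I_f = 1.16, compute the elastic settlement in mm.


Result: 48.833 mm

Derivation:
Using Se = q * B * (1 - nu^2) * I_f / E
1 - nu^2 = 1 - 0.22^2 = 0.9516
Se = 297.8 * 4.8 * 0.9516 * 1.16 / 32312
Se = 0.048833 m
Convert to mm: Se = 0.048833 * 1000 = 48.833 mm


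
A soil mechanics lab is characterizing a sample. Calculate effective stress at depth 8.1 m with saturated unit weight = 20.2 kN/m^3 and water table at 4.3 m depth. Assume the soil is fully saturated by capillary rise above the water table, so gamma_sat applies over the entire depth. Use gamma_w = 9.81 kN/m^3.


Total stress = gamma_sat * depth
sigma = 20.2 * 8.1 = 163.62 kPa
Pore water pressure u = gamma_w * (depth - d_wt)
u = 9.81 * (8.1 - 4.3) = 37.278 kPa
Effective stress = sigma - u
sigma' = 163.62 - 37.278 = 126.34 kPa


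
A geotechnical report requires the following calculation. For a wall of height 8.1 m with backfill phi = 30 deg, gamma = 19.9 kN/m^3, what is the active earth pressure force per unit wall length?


Compute active earth pressure coefficient:
Ka = tan^2(45 - phi/2) = tan^2(30.0) = 0.333333
Compute active force:
Pa = 0.5 * Ka * gamma * H^2
Pa = 0.5 * 0.333333 * 19.9 * 8.1^2
Pa = 217.61 kN/m


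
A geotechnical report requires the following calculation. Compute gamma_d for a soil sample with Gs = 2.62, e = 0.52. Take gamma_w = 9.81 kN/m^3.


Using gamma_d = Gs * gamma_w / (1 + e)
gamma_d = 2.62 * 9.81 / (1 + 0.52)
gamma_d = 2.62 * 9.81 / 1.52
gamma_d = 16.909 kN/m^3


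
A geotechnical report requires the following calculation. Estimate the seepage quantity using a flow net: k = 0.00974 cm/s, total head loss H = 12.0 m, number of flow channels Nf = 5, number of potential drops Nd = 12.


Result: 0.000487 m^3/s per m

Derivation:
Convert k to m/s for unit consistency with H:
k = 0.00974 cm/s = 0.00974 / 100 m/s = 9.74e-05 m/s
Using q = k * H * Nf / Nd
Nf / Nd = 5 / 12 = 0.4167
q = 9.74e-05 * 12.0 * 0.4167
q = 0.000487 m^3/s per m


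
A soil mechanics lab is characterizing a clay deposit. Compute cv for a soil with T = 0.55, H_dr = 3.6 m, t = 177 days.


Using cv = T * H_dr^2 / t
H_dr^2 = 3.6^2 = 12.96
cv = 0.55 * 12.96 / 177
cv = 0.04027 m^2/day


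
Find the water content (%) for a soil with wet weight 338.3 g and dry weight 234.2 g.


Using w = (m_wet - m_dry) / m_dry * 100
m_wet - m_dry = 338.3 - 234.2 = 104.1 g
w = 104.1 / 234.2 * 100
w = 44.45 %


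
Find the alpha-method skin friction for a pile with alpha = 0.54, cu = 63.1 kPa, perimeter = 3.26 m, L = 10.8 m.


Using Qs = alpha * cu * perimeter * L
Qs = 0.54 * 63.1 * 3.26 * 10.8
Qs = 1199.68 kN


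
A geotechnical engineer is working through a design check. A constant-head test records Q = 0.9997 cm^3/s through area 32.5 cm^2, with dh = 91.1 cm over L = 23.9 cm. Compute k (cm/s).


Compute hydraulic gradient:
i = dh / L = 91.1 / 23.9 = 3.81172
Then apply Darcy's law:
k = Q / (A * i)
k = 0.9997 / (32.5 * 3.81172)
k = 0.9997 / 123.881
k = 0.00807 cm/s


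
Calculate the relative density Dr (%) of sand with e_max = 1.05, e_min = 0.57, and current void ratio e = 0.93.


Using Dr = (e_max - e) / (e_max - e_min) * 100
e_max - e = 1.05 - 0.93 = 0.12
e_max - e_min = 1.05 - 0.57 = 0.48
Dr = 0.12 / 0.48 * 100
Dr = 25.0 %


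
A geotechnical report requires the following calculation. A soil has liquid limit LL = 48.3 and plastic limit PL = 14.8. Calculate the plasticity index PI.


Using PI = LL - PL
PI = 48.3 - 14.8
PI = 33.5


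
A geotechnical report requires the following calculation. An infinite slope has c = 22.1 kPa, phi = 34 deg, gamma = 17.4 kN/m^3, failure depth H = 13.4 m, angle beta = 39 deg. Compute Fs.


Result: 1.027

Derivation:
Using Fs = c / (gamma*H*sin(beta)*cos(beta)) + tan(phi)/tan(beta)
Cohesion contribution = 22.1 / (17.4*13.4*sin(39)*cos(39))
Cohesion contribution = 0.193804
Friction contribution = tan(34)/tan(39) = 0.832949
Fs = 0.193804 + 0.832949
Fs = 1.027


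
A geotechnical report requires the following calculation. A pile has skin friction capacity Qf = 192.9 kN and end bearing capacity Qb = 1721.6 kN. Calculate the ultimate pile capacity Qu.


Using Qu = Qf + Qb
Qu = 192.9 + 1721.6
Qu = 1914.5 kN


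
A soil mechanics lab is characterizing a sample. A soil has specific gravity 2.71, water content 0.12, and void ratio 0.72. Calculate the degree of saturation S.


Using S = Gs * w / e
S = 2.71 * 0.12 / 0.72
S = 0.4517


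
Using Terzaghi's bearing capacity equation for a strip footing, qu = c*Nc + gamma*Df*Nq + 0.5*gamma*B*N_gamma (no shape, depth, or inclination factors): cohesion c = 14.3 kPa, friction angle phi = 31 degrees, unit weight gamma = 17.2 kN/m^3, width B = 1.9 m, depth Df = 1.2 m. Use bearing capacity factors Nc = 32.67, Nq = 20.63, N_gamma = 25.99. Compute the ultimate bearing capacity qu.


Compute qu = c*Nc + gamma*Df*Nq + 0.5*gamma*B*N_gamma
Term 1: 14.3 * 32.67 = 467.181
Term 2: 17.2 * 1.2 * 20.63 = 425.8032
Term 3: 0.5 * 17.2 * 1.9 * 25.99 = 424.6766
qu = 467.181 + 425.8032 + 424.6766
qu = 1317.66 kPa


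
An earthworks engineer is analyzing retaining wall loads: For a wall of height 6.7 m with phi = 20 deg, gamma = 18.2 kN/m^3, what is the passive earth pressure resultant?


Result: 833.18 kN/m

Derivation:
Compute passive earth pressure coefficient:
Kp = tan^2(45 + phi/2) = tan^2(55.0) = 2.039607
Compute passive force:
Pp = 0.5 * Kp * gamma * H^2
Pp = 0.5 * 2.039607 * 18.2 * 6.7^2
Pp = 833.18 kN/m


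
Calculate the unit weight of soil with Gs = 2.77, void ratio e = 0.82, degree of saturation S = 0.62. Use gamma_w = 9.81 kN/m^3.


Using gamma = gamma_w * (Gs + S*e) / (1 + e)
Numerator: Gs + S*e = 2.77 + 0.62*0.82 = 3.2784
Denominator: 1 + e = 1 + 0.82 = 1.82
gamma = 9.81 * 3.2784 / 1.82
gamma = 17.671 kN/m^3


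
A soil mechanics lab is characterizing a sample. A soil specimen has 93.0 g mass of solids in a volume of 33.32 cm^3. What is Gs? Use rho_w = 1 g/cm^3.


Using Gs = m_s / (V_s * rho_w)
Since rho_w = 1 g/cm^3:
Gs = 93.0 / 33.32
Gs = 2.791


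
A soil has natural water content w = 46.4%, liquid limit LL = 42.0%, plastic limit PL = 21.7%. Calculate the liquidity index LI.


First compute the plasticity index:
PI = LL - PL = 42.0 - 21.7 = 20.3
Then compute the liquidity index:
LI = (w - PL) / PI
LI = (46.4 - 21.7) / 20.3
LI = 1.217


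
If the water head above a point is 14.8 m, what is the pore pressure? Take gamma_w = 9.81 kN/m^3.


Using u = gamma_w * h_w
u = 9.81 * 14.8
u = 145.19 kPa


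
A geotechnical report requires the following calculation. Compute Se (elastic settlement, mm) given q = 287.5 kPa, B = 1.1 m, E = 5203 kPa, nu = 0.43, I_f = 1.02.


Using Se = q * B * (1 - nu^2) * I_f / E
1 - nu^2 = 1 - 0.43^2 = 0.8151
Se = 287.5 * 1.1 * 0.8151 * 1.02 / 5203
Se = 0.050534 m
Convert to mm: Se = 0.050534 * 1000 = 50.534 mm


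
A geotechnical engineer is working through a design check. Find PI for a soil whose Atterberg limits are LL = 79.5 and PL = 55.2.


Using PI = LL - PL
PI = 79.5 - 55.2
PI = 24.3


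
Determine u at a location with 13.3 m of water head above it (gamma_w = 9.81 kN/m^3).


Result: 130.47 kPa

Derivation:
Using u = gamma_w * h_w
u = 9.81 * 13.3
u = 130.47 kPa


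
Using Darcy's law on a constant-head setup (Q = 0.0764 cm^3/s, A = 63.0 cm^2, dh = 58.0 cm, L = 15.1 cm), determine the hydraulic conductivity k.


Compute hydraulic gradient:
i = dh / L = 58.0 / 15.1 = 3.84106
Then apply Darcy's law:
k = Q / (A * i)
k = 0.0764 / (63.0 * 3.84106)
k = 0.0764 / 241.987
k = 0.000316 cm/s


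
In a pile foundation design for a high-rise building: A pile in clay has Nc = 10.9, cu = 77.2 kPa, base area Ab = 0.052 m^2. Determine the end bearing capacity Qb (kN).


Result: 43.76 kN

Derivation:
Using Qb = Nc * cu * Ab
Qb = 10.9 * 77.2 * 0.052
Qb = 43.76 kN


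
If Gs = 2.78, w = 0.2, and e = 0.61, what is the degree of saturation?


Using S = Gs * w / e
S = 2.78 * 0.2 / 0.61
S = 0.9115


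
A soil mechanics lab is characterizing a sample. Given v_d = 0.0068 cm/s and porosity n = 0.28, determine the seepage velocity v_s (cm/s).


Using v_s = v_d / n
v_s = 0.0068 / 0.28
v_s = 0.02429 cm/s


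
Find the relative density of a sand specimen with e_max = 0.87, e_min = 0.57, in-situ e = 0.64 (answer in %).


Result: 76.67 %

Derivation:
Using Dr = (e_max - e) / (e_max - e_min) * 100
e_max - e = 0.87 - 0.64 = 0.23
e_max - e_min = 0.87 - 0.57 = 0.3
Dr = 0.23 / 0.3 * 100
Dr = 76.67 %


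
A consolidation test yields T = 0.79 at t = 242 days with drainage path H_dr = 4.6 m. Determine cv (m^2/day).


Using cv = T * H_dr^2 / t
H_dr^2 = 4.6^2 = 21.16
cv = 0.79 * 21.16 / 242
cv = 0.06908 m^2/day


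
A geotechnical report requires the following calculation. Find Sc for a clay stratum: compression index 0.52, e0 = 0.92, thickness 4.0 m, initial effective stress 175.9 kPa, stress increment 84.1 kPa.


Result: 0.1838 m

Derivation:
Using Sc = Cc * H / (1 + e0) * log10((sigma0 + delta_sigma) / sigma0)
Stress ratio = (175.9 + 84.1) / 175.9 = 1.47811
log10(1.47811) = 0.169708
Cc * H / (1 + e0) = 0.52 * 4.0 / (1 + 0.92) = 1.08333
Sc = 1.08333 * 0.169708
Sc = 0.1838 m


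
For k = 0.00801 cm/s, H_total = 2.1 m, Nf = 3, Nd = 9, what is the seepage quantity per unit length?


Result: 5.607e-05 m^3/s per m

Derivation:
Convert k to m/s for unit consistency with H:
k = 0.00801 cm/s = 0.00801 / 100 m/s = 8.01e-05 m/s
Using q = k * H * Nf / Nd
Nf / Nd = 3 / 9 = 0.3333
q = 8.01e-05 * 2.1 * 0.3333
q = 5.607e-05 m^3/s per m


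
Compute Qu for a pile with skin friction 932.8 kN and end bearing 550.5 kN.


Using Qu = Qf + Qb
Qu = 932.8 + 550.5
Qu = 1483.3 kN


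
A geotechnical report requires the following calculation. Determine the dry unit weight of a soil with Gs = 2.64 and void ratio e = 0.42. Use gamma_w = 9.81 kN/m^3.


Result: 18.238 kN/m^3

Derivation:
Using gamma_d = Gs * gamma_w / (1 + e)
gamma_d = 2.64 * 9.81 / (1 + 0.42)
gamma_d = 2.64 * 9.81 / 1.42
gamma_d = 18.238 kN/m^3


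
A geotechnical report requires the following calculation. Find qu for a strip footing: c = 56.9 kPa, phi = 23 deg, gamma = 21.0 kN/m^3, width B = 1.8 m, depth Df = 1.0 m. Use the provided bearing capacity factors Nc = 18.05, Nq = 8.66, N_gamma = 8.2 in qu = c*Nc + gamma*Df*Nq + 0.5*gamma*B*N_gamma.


Compute qu = c*Nc + gamma*Df*Nq + 0.5*gamma*B*N_gamma
Term 1: 56.9 * 18.05 = 1027.045
Term 2: 21.0 * 1.0 * 8.66 = 181.86
Term 3: 0.5 * 21.0 * 1.8 * 8.2 = 154.98
qu = 1027.045 + 181.86 + 154.98
qu = 1363.89 kPa


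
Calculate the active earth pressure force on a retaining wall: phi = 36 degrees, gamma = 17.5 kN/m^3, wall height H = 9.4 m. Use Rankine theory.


Compute active earth pressure coefficient:
Ka = tan^2(45 - phi/2) = tan^2(27.0) = 0.259616
Compute active force:
Pa = 0.5 * Ka * gamma * H^2
Pa = 0.5 * 0.259616 * 17.5 * 9.4^2
Pa = 200.72 kN/m


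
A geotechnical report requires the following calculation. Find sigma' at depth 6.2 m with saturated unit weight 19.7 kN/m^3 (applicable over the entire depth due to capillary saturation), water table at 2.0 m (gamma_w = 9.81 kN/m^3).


Total stress = gamma_sat * depth
sigma = 19.7 * 6.2 = 122.14 kPa
Pore water pressure u = gamma_w * (depth - d_wt)
u = 9.81 * (6.2 - 2.0) = 41.202 kPa
Effective stress = sigma - u
sigma' = 122.14 - 41.202 = 80.94 kPa


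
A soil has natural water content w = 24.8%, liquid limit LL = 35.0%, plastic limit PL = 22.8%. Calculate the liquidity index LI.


First compute the plasticity index:
PI = LL - PL = 35.0 - 22.8 = 12.2
Then compute the liquidity index:
LI = (w - PL) / PI
LI = (24.8 - 22.8) / 12.2
LI = 0.164


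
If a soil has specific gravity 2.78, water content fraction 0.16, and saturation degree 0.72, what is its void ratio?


Using the relation e = Gs * w / S
e = 2.78 * 0.16 / 0.72
e = 0.6178


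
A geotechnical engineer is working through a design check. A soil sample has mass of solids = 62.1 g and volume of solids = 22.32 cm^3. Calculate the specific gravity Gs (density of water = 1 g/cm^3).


Using Gs = m_s / (V_s * rho_w)
Since rho_w = 1 g/cm^3:
Gs = 62.1 / 22.32
Gs = 2.782


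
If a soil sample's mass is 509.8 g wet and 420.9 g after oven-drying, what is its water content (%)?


Result: 21.12 %

Derivation:
Using w = (m_wet - m_dry) / m_dry * 100
m_wet - m_dry = 509.8 - 420.9 = 88.9 g
w = 88.9 / 420.9 * 100
w = 21.12 %


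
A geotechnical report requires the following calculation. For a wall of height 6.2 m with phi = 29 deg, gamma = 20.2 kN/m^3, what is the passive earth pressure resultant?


Compute passive earth pressure coefficient:
Kp = tan^2(45 + phi/2) = tan^2(59.5) = 2.88206
Compute passive force:
Pp = 0.5 * Kp * gamma * H^2
Pp = 0.5 * 2.88206 * 20.2 * 6.2^2
Pp = 1118.94 kN/m


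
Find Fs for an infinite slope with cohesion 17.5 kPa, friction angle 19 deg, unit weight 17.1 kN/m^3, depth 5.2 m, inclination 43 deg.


Using Fs = c / (gamma*H*sin(beta)*cos(beta)) + tan(phi)/tan(beta)
Cohesion contribution = 17.5 / (17.1*5.2*sin(43)*cos(43))
Cohesion contribution = 0.394573
Friction contribution = tan(19)/tan(43) = 0.369246
Fs = 0.394573 + 0.369246
Fs = 0.764
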